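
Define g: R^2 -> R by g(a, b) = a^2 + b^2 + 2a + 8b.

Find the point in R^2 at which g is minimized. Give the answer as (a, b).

(-1, -4)

g(a,b) separates as P(a) + Q(b), so its minimum is min P + min Q.
P'(a) = 2a + 2 vanishes at a ∈ {-1}; Q'(b) = 2b + 8 vanishes at b ∈ {-4}.
Local minima of P (where P''>0): P(-1)=-1. Local minima of Q: Q(-4)=-16.
So the global minimum of g is P(-1) + Q(-4) = -1 − 16 = -17, attained at (-1, -4).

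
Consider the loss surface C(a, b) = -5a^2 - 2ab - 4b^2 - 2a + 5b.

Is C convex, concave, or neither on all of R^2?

concave

C is quadratic, so its Hessian is the constant matrix H = [[-10, -2], [-2, -8]].
det(H) = 76, tr(H) = -18.
det(H) > 0 and tr(H) < 0, so H is negative definite everywhere: concave.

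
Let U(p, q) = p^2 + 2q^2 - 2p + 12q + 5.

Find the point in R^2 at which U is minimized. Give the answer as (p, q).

U(p,q) separates as A(p) + B(q) + 5, so its minimum is min A + min B + 5.
A'(p) = 2p - 2 vanishes at p ∈ {1}; B'(q) = 4q + 12 vanishes at q ∈ {-3}.
Local minima of A (where A''>0): A(1)=-1. Local minima of B: B(-3)=-18.
So the global minimum of U is A(1) + B(-3) + 5 = -1 − 18 + 5 = -14, attained at (1, -3).

(1, -3)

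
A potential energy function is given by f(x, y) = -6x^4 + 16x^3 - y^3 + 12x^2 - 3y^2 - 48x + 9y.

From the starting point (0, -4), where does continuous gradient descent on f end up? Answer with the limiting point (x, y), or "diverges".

f is separable, so gradient descent decouples: x follows -∂f/∂x, y follows -∂f/∂y.
∂f/∂x = -24(x - 2)(x - 1)(x + 1); at x=0 this is -48, so x increases.
∂f/∂y = -3(y - 1)(y + 3); at y=-4 this is -15, so y increases.
x converges to its nearest critical value 1 (a local min of the x-part); y converges to -3. The iterate converges to (1, -3).

(1, -3)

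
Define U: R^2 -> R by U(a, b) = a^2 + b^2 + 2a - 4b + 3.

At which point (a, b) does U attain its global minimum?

(-1, 2)

U(a,b) separates as P(a) + Q(b) + 3, so its minimum is min P + min Q + 3.
P'(a) = 2a + 2 vanishes at a ∈ {-1}; Q'(b) = 2b - 4 vanishes at b ∈ {2}.
Local minima of P (where P''>0): P(-1)=-1. Local minima of Q: Q(2)=-4.
So the global minimum of U is P(-1) + Q(2) + 3 = -1 − 4 + 3 = -2, attained at (-1, 2).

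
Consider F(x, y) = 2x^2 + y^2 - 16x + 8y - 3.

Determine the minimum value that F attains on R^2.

F(x,y) separates as P(x) + Q(y) − 3, so its minimum is min P + min Q − 3.
P'(x) = 4x - 16 vanishes at x ∈ {4}; Q'(y) = 2y + 8 vanishes at y ∈ {-4}.
Local minima of P (where P''>0): P(4)=-32. Local minima of Q: Q(-4)=-16.
So the global minimum of F is P(4) + Q(-4) − 3 = -32 − 16 − 3 = -51, attained at (4, -4).

-51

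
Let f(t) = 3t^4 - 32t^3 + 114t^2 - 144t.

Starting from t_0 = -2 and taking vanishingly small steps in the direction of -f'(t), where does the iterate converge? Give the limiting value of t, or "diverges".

f'(t) = 12(t - 4)(t - 3)(t - 1), so f'(-2) = -1080.
Gradient descent moves in the -f' direction, i.e. t is increasing.
The nearest critical point in that direction is t = 1, where f'' = 72 > 0 (a local minimum). The iterate converges there.

1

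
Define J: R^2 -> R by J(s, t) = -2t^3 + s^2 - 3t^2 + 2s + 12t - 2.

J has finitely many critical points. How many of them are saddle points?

1

J separates as a function of s plus a function of t, so ∇J=0 decouples.
∂J/∂s = 2(s + 1) = 0 at s ∈ {-1}; ∂J/∂t = -6(t - 1)(t + 2) = 0 at t ∈ {-2, 1}.
The Hessian is diagonal: diag(J_ss, J_tt). Second derivatives: J_ss(-1)=2; J_tt(-2)=18, J_tt(1)=-18.
Saddle points occur where the two diagonal entries have opposite signs: (-1, 1). Count: 1.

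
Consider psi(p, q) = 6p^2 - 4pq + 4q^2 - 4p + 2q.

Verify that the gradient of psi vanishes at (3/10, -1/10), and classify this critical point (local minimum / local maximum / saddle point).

∇psi = (12p - 4q - 4, -4p + 8q + 2); substituting (3/10, -1/10) gives ∇psi = (0, 0), so (3/10, -1/10) is indeed a critical point.
The Hessian of psi is constant: H = [[12, -4], [-4, 8]].
det(H) = 12·8 − (-4)² = 80.
det(H) > 0 and tr(H) = 20 > 0, so H is positive definite and the point is a local minimum.

local minimum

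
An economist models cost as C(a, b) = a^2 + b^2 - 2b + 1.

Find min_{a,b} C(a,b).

C(a,b) separates as P(a) + Q(b) + 1, so its minimum is min P + min Q + 1.
P'(a) = 2a vanishes at a ∈ {0}; Q'(b) = 2b - 2 vanishes at b ∈ {1}.
Local minima of P (where P''>0): P(0)=0. Local minima of Q: Q(1)=-1.
So the global minimum of C is P(0) + Q(1) + 1 = 0 − 1 + 1 = 0, attained at (0, 1).

0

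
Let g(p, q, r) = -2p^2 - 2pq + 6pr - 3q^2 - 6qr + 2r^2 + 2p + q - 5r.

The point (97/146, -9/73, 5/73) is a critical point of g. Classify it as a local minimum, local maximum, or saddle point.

The Hessian is constant: H = [[-4, -2, 6], [-2, -6, -6], [6, -6, 4]].
Leading principal minors: Δ₁ = -4, Δ₂ = 20, Δ₃ = 584.
The minors fit neither the all-positive nor the alternating-sign pattern, so H is indefinite: a saddle point.

saddle point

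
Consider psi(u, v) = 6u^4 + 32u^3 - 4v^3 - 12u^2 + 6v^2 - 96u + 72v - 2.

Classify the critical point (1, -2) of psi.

local minimum

The mixed partial ∂²psi/∂u∂v is 0, so the Hessian at any point is diag(psi_uu, psi_vv) = diag(24(3u^2 + 8u - 1), 12(-2v + 1)).
At (1, -2): H = diag(240, 60).
Both eigenvalues are positive, so H is positive definite: a local minimum.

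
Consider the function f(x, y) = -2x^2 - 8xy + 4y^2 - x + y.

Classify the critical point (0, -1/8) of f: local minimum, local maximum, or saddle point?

The Hessian of f is constant: H = [[-4, -8], [-8, 8]].
det(H) = (-4)·8 − (-8)² = -96.
Since det(H) < 0, H is indefinite and the critical point is a saddle point.

saddle point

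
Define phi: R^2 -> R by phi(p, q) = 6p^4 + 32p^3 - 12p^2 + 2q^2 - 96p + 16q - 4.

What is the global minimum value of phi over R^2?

-356

phi(p,q) separates as A(p) + B(q) − 4, so its minimum is min A + min B − 4.
A'(p) = 24(p - 1)(p + 1)(p + 4) vanishes at p ∈ {-4, -1, 1}; B'(q) = 4q + 16 vanishes at q ∈ {-4}.
Local minima of A (where A''>0): A(-4)=-320, A(1)=-70. Local minima of B: B(-4)=-32.
So the global minimum of phi is A(-4) + B(-4) − 4 = -320 − 32 − 4 = -356, attained at (-4, -4).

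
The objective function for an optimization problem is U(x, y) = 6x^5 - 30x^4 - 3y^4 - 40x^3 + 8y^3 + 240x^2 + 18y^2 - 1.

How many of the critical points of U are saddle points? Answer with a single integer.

U separates as a function of x plus a function of y, so ∇U=0 decouples.
∂U/∂x = 30x(x - 4)(x - 2)(x + 2) = 0 at x ∈ {-2, 0, 2, 4}; ∂U/∂y = -12y(y - 3)(y + 1) = 0 at y ∈ {-1, 0, 3}.
The Hessian is diagonal: diag(U_xx, U_yy). Second derivatives: U_xx(-2)=-1440, U_xx(0)=480, U_xx(2)=-480, U_xx(4)=1440; U_yy(-1)=-48, U_yy(0)=36, U_yy(3)=-144.
Saddle points occur where the two diagonal entries have opposite signs: (-2, 0), (0, -1), (0, 3), (2, 0), (4, -1), (4, 3). Count: 6.

6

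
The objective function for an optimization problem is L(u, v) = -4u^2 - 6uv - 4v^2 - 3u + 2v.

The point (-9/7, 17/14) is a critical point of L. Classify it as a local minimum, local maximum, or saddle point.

The Hessian of L is constant: H = [[-8, -6], [-6, -8]].
det(H) = (-8)·(-8) − (-6)² = 28.
det(H) > 0 and tr(H) = -16 < 0, so H is negative definite and the point is a local maximum.

local maximum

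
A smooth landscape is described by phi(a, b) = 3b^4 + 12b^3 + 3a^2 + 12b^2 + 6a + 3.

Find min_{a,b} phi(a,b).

phi(a,b) separates as P(a) + Q(b) + 3, so its minimum is min P + min Q + 3.
P'(a) = 6a + 6 vanishes at a ∈ {-1}; Q'(b) = 12b(b + 1)(b + 2) vanishes at b ∈ {-2, -1, 0}.
Local minima of P (where P''>0): P(-1)=-3. Local minima of Q: Q(-2)=0, Q(0)=0.
So the global minimum of phi is P(-1) + Q(-2) + 3 = -3 + 0 + 3 = 0, attained at (-1, -2).

0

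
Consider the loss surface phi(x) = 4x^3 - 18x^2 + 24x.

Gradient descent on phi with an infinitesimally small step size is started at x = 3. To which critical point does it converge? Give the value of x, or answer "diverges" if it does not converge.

2

phi'(x) = 12(x - 2)(x - 1), so phi'(3) = 24.
Gradient descent moves in the -phi' direction, i.e. x is decreasing.
The nearest critical point in that direction is x = 2, where phi'' = 12 > 0 (a local minimum). The iterate converges there.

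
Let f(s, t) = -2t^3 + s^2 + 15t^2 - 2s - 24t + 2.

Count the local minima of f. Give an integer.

1

f separates as a function of s plus a function of t, so ∇f=0 decouples.
∂f/∂s = 2(s - 1) = 0 at s ∈ {1}; ∂f/∂t = -6(t - 4)(t - 1) = 0 at t ∈ {1, 4}.
The Hessian is diagonal: diag(f_ss, f_tt). Second derivatives: f_ss(1)=2; f_tt(1)=18, f_tt(4)=-18.
Local minima occur where both diagonal entries positive: (1, 1). Count: 1.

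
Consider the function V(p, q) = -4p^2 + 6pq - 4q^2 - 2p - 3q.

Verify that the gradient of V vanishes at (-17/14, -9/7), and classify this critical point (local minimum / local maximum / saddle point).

∇V = (-8p + 6q - 2, 6p - 8q - 3); substituting (-17/14, -9/7) gives ∇V = (0, 0), so (-17/14, -9/7) is indeed a critical point.
The Hessian of V is constant: H = [[-8, 6], [6, -8]].
det(H) = (-8)·(-8) − 6² = 28.
det(H) > 0 and tr(H) = -16 < 0, so H is negative definite and the point is a local maximum.

local maximum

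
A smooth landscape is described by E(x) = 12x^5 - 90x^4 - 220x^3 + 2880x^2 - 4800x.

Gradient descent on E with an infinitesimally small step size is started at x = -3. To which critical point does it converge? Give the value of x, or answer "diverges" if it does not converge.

E'(x) = 60(x - 5)(x - 4)(x - 1)(x + 4), so E'(-3) = -13440.
Gradient descent moves in the -E' direction, i.e. x is increasing.
The nearest critical point in that direction is x = 1, where E'' = 3600 > 0 (a local minimum). The iterate converges there.

1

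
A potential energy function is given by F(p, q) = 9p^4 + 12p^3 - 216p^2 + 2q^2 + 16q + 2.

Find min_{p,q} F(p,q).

-1950

F(p,q) separates as A(p) + B(q) + 2, so its minimum is min A + min B + 2.
A'(p) = 36p(p - 3)(p + 4) vanishes at p ∈ {-4, 0, 3}; B'(q) = 4q + 16 vanishes at q ∈ {-4}.
Local minima of A (where A''>0): A(-4)=-1920, A(3)=-891. Local minima of B: B(-4)=-32.
So the global minimum of F is A(-4) + B(-4) + 2 = -1920 − 32 + 2 = -1950, attained at (-4, -4).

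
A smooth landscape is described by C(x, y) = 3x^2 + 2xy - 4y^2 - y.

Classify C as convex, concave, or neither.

neither

C is quadratic, so its Hessian is the constant matrix H = [[6, 2], [2, -8]].
det(H) = -52, tr(H) = -2.
det(H) < 0, so H is indefinite: neither convex nor concave.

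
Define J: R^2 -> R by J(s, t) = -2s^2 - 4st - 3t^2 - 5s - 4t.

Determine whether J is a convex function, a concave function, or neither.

J is quadratic, so its Hessian is the constant matrix H = [[-4, -4], [-4, -6]].
det(H) = 8, tr(H) = -10.
det(H) > 0 and tr(H) < 0, so H is negative definite everywhere: concave.

concave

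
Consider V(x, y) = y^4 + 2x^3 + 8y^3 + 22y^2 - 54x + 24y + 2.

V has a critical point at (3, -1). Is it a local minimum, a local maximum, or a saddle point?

The mixed partial ∂²V/∂x∂y is 0, so the Hessian at any point is diag(V_xx, V_yy) = diag(12x, 4(3y^2 + 12y + 11)).
At (3, -1): H = diag(36, 8).
Both eigenvalues are positive, so H is positive definite: a local minimum.

local minimum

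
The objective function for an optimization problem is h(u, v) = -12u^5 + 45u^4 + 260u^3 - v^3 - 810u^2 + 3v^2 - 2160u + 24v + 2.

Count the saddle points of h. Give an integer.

4

h separates as a function of u plus a function of v, so ∇h=0 decouples.
∂h/∂u = -60(u - 4)(u - 3)(u + 1)(u + 3) = 0 at u ∈ {-3, -1, 3, 4}; ∂h/∂v = -3(v - 4)(v + 2) = 0 at v ∈ {-2, 4}.
The Hessian is diagonal: diag(h_uu, h_vv). Second derivatives: h_uu(-3)=5040, h_uu(-1)=-2400, h_uu(3)=1440, h_uu(4)=-2100; h_vv(-2)=18, h_vv(4)=-18.
Saddle points occur where the two diagonal entries have opposite signs: (-3, 4), (-1, -2), (3, 4), (4, -2). Count: 4.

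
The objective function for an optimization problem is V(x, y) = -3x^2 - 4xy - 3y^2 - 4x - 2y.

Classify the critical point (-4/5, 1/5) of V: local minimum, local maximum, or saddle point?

local maximum

The Hessian of V is constant: H = [[-6, -4], [-4, -6]].
det(H) = (-6)·(-6) − (-4)² = 20.
det(H) > 0 and tr(H) = -12 < 0, so H is negative definite and the point is a local maximum.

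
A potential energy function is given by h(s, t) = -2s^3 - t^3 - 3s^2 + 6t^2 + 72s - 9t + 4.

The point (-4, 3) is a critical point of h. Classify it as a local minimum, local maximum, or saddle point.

saddle point

The mixed partial ∂²h/∂s∂t is 0, so the Hessian at any point is diag(h_ss, h_tt) = diag(-6(2s + 1), 6(-t + 2)).
At (-4, 3): H = diag(42, -6).
The eigenvalues have opposite signs, so H is indefinite: a saddle point.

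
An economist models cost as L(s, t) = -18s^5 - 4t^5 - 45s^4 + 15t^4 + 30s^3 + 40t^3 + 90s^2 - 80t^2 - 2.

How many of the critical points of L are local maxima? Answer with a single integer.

L separates as a function of s plus a function of t, so ∇L=0 decouples.
∂L/∂s = -90s(s - 1)(s + 1)(s + 2) = 0 at s ∈ {-2, -1, 0, 1}; ∂L/∂t = -20t(t - 4)(t - 1)(t + 2) = 0 at t ∈ {-2, 0, 1, 4}.
The Hessian is diagonal: diag(L_ss, L_tt). Second derivatives: L_ss(-2)=540, L_ss(-1)=-180, L_ss(0)=180, L_ss(1)=-540; L_tt(-2)=720, L_tt(0)=-160, L_tt(1)=180, L_tt(4)=-1440.
Local maxima occur where both diagonal entries negative: (-1, 0), (-1, 4), (1, 0), (1, 4). Count: 4.

4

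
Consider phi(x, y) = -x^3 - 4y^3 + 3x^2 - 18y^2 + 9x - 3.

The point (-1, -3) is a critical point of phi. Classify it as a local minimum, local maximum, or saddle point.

The mixed partial ∂²phi/∂x∂y is 0, so the Hessian at any point is diag(phi_xx, phi_yy) = diag(6(-x + 1), -12(2y + 3)).
At (-1, -3): H = diag(12, 36).
Both eigenvalues are positive, so H is positive definite: a local minimum.

local minimum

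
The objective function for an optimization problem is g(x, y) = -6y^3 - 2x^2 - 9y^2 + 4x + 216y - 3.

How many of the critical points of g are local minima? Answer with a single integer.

0

g separates as a function of x plus a function of y, so ∇g=0 decouples.
∂g/∂x = -4(x - 1) = 0 at x ∈ {1}; ∂g/∂y = -18(y - 3)(y + 4) = 0 at y ∈ {-4, 3}.
The Hessian is diagonal: diag(g_xx, g_yy). Second derivatives: g_xx(1)=-4; g_yy(-4)=126, g_yy(3)=-126.
Local minima occur where both diagonal entries positive: none. Count: 0.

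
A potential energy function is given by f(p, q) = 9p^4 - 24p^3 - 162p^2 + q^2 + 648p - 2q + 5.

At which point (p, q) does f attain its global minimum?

f(p,q) separates as A(p) + B(q) + 5, so its minimum is min A + min B + 5.
A'(p) = 36(p - 3)(p - 2)(p + 3) vanishes at p ∈ {-3, 2, 3}; B'(q) = 2q - 2 vanishes at q ∈ {1}.
Local minima of A (where A''>0): A(-3)=-2025, A(3)=567. Local minima of B: B(1)=-1.
So the global minimum of f is A(-3) + B(1) + 5 = -2025 − 1 + 5 = -2021, attained at (-3, 1).

(-3, 1)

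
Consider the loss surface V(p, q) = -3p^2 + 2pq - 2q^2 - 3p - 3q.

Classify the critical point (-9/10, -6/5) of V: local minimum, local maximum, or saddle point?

The Hessian of V is constant: H = [[-6, 2], [2, -4]].
det(H) = (-6)·(-4) − 2² = 20.
det(H) > 0 and tr(H) = -10 < 0, so H is negative definite and the point is a local maximum.

local maximum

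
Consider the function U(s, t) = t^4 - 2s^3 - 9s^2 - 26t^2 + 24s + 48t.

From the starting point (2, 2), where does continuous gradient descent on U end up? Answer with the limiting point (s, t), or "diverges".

U is separable, so gradient descent decouples: s follows -∂U/∂s, t follows -∂U/∂t.
∂U/∂s = -6(s - 1)(s + 4); at s=2 this is -36, so s increases.
∂U/∂t = 4(t - 3)(t - 1)(t + 4); at t=2 this is -24, so t increases.
The s-coordinate has no critical point in that direction and runs off to infinity.

diverges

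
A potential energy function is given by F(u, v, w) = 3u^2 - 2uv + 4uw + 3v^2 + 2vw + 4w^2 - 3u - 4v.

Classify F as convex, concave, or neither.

convex

F is quadratic, so its Hessian is the constant matrix H = [[6, -2, 4], [-2, 6, 2], [4, 2, 8]].
Leading principal minors: 6, 32, 104.
All positive ⇒ H ≻ 0 ⇒ convex.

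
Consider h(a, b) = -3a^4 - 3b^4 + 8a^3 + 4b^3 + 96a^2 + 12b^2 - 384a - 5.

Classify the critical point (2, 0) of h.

local minimum

The mixed partial ∂²h/∂a∂b is 0, so the Hessian at any point is diag(h_aa, h_bb) = diag(12(-3a^2 + 4a + 16), 12(-3b^2 + 2b + 2)).
At (2, 0): H = diag(144, 24).
Both eigenvalues are positive, so H is positive definite: a local minimum.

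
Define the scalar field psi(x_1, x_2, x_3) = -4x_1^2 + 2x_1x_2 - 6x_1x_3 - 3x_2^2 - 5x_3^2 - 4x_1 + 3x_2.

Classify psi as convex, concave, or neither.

psi is quadratic, so its Hessian is the constant matrix H = [[-8, 2, -6], [2, -6, 0], [-6, 0, -10]].
Leading principal minors: -8, 44, -224.
Signs alternate −, +, − ⇒ H ≺ 0 ⇒ concave.

concave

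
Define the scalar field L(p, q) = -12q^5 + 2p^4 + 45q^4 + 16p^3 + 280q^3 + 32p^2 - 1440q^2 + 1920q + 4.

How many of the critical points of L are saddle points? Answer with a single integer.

6

L separates as a function of p plus a function of q, so ∇L=0 decouples.
∂L/∂p = 8p(p + 2)(p + 4) = 0 at p ∈ {-4, -2, 0}; ∂L/∂q = -60(q - 4)(q - 2)(q - 1)(q + 4) = 0 at q ∈ {-4, 1, 2, 4}.
The Hessian is diagonal: diag(L_pp, L_qq). Second derivatives: L_pp(-4)=64, L_pp(-2)=-32, L_pp(0)=64; L_qq(-4)=14400, L_qq(1)=-900, L_qq(2)=720, L_qq(4)=-2880.
Saddle points occur where the two diagonal entries have opposite signs: (-4, 1), (-4, 4), (-2, -4), (-2, 2), (0, 1), (0, 4). Count: 6.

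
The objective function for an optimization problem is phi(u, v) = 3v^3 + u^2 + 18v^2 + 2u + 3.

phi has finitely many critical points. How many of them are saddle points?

1

phi separates as a function of u plus a function of v, so ∇phi=0 decouples.
∂phi/∂u = 2(u + 1) = 0 at u ∈ {-1}; ∂phi/∂v = 9v(v + 4) = 0 at v ∈ {-4, 0}.
The Hessian is diagonal: diag(phi_uu, phi_vv). Second derivatives: phi_uu(-1)=2; phi_vv(-4)=-36, phi_vv(0)=36.
Saddle points occur where the two diagonal entries have opposite signs: (-1, -4). Count: 1.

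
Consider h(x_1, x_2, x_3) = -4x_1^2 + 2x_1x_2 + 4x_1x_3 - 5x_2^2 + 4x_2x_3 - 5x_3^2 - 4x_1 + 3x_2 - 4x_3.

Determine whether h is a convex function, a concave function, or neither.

concave

h is quadratic, so its Hessian is the constant matrix H = [[-8, 2, 4], [2, -10, 4], [4, 4, -10]].
Leading principal minors: -8, 76, -408.
Signs alternate −, +, − ⇒ H ≺ 0 ⇒ concave.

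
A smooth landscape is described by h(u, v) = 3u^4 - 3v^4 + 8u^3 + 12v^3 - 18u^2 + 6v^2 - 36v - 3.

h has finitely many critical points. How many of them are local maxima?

h separates as a function of u plus a function of v, so ∇h=0 decouples.
∂h/∂u = 12u(u - 1)(u + 3) = 0 at u ∈ {-3, 0, 1}; ∂h/∂v = -12(v - 3)(v - 1)(v + 1) = 0 at v ∈ {-1, 1, 3}.
The Hessian is diagonal: diag(h_uu, h_vv). Second derivatives: h_uu(-3)=144, h_uu(0)=-36, h_uu(1)=48; h_vv(-1)=-96, h_vv(1)=48, h_vv(3)=-96.
Local maxima occur where both diagonal entries negative: (0, -1), (0, 3). Count: 2.

2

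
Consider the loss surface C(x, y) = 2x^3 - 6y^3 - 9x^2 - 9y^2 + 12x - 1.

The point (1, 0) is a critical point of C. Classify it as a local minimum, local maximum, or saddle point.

The mixed partial ∂²C/∂x∂y is 0, so the Hessian at any point is diag(C_xx, C_yy) = diag(6(2x - 3), -18(2y + 1)).
At (1, 0): H = diag(-6, -18).
Both eigenvalues are negative, so H is negative definite: a local maximum.

local maximum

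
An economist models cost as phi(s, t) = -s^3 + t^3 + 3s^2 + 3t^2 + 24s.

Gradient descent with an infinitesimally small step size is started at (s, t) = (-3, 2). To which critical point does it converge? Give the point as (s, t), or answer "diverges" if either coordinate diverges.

(-2, 0)

phi is separable, so gradient descent decouples: s follows -∂phi/∂s, t follows -∂phi/∂t.
∂phi/∂s = -3(s - 4)(s + 2); at s=-3 this is -21, so s increases.
∂phi/∂t = 3t(t + 2); at t=2 this is 24, so t decreases.
s converges to its nearest critical value -2 (a local min of the s-part); t converges to 0. The iterate converges to (-2, 0).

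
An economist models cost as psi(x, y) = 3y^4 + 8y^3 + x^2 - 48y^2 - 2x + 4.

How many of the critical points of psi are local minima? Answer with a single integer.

2

psi separates as a function of x plus a function of y, so ∇psi=0 decouples.
∂psi/∂x = 2(x - 1) = 0 at x ∈ {1}; ∂psi/∂y = 12y(y - 2)(y + 4) = 0 at y ∈ {-4, 0, 2}.
The Hessian is diagonal: diag(psi_xx, psi_yy). Second derivatives: psi_xx(1)=2; psi_yy(-4)=288, psi_yy(0)=-96, psi_yy(2)=144.
Local minima occur where both diagonal entries positive: (1, -4), (1, 2). Count: 2.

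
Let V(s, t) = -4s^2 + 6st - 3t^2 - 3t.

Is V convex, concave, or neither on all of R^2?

V is quadratic, so its Hessian is the constant matrix H = [[-8, 6], [6, -6]].
det(H) = 12, tr(H) = -14.
det(H) > 0 and tr(H) < 0, so H is negative definite everywhere: concave.

concave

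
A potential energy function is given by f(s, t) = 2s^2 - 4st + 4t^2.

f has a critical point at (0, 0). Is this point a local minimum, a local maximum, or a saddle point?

local minimum

The Hessian of f is constant: H = [[4, -4], [-4, 8]].
det(H) = 4·8 − (-4)² = 16.
det(H) > 0 and tr(H) = 12 > 0, so H is positive definite and the point is a local minimum.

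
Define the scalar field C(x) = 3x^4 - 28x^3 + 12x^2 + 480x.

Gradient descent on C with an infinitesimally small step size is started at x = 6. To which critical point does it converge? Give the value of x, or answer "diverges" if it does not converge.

C'(x) = 12(x - 5)(x - 4)(x + 2), so C'(6) = 192.
Gradient descent moves in the -C' direction, i.e. x is decreasing.
The nearest critical point in that direction is x = 5, where C'' = 84 > 0 (a local minimum). The iterate converges there.

5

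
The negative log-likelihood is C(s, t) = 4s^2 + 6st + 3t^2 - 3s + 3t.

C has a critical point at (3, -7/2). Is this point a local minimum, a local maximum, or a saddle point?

The Hessian of C is constant: H = [[8, 6], [6, 6]].
det(H) = 8·6 − 6² = 12.
det(H) > 0 and tr(H) = 14 > 0, so H is positive definite and the point is a local minimum.

local minimum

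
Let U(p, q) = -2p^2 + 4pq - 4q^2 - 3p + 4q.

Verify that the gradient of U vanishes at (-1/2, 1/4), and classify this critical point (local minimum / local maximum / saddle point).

∇U = (-4p + 4q - 3, 4p - 8q + 4); substituting (-1/2, 1/4) gives ∇U = (0, 0), so (-1/2, 1/4) is indeed a critical point.
The Hessian of U is constant: H = [[-4, 4], [4, -8]].
det(H) = (-4)·(-8) − 4² = 16.
det(H) > 0 and tr(H) = -12 < 0, so H is negative definite and the point is a local maximum.

local maximum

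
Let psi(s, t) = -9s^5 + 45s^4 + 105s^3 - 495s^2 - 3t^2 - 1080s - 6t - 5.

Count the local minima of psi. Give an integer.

0

psi separates as a function of s plus a function of t, so ∇psi=0 decouples.
∂psi/∂s = -45(s - 4)(s - 3)(s + 1)(s + 2) = 0 at s ∈ {-2, -1, 3, 4}; ∂psi/∂t = -6(t + 1) = 0 at t ∈ {-1}.
The Hessian is diagonal: diag(psi_ss, psi_tt). Second derivatives: psi_ss(-2)=1350, psi_ss(-1)=-900, psi_ss(3)=900, psi_ss(4)=-1350; psi_tt(-1)=-6.
Local minima occur where both diagonal entries positive: none. Count: 0.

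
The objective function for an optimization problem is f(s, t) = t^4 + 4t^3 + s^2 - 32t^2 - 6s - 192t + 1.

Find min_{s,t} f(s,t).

-776

f(s,t) separates as P(s) + Q(t) + 1, so its minimum is min P + min Q + 1.
P'(s) = 2s - 6 vanishes at s ∈ {3}; Q'(t) = 4(t - 4)(t + 3)(t + 4) vanishes at t ∈ {-4, -3, 4}.
Local minima of P (where P''>0): P(3)=-9. Local minima of Q: Q(-4)=256, Q(4)=-768.
So the global minimum of f is P(3) + Q(4) + 1 = -9 − 768 + 1 = -776, attained at (3, 4).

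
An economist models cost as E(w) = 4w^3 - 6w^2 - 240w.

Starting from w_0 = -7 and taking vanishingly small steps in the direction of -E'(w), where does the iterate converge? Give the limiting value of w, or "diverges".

E'(w) = 12(w - 5)(w + 4), so E'(-7) = 432.
Gradient descent moves in the -E' direction, i.e. w is decreasing.
There is no critical point below w=-7, and E' keeps the same sign, so the iterate runs off to −∞.

diverges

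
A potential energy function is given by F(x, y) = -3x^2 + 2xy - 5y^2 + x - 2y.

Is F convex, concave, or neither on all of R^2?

F is quadratic, so its Hessian is the constant matrix H = [[-6, 2], [2, -10]].
det(H) = 56, tr(H) = -16.
det(H) > 0 and tr(H) < 0, so H is negative definite everywhere: concave.

concave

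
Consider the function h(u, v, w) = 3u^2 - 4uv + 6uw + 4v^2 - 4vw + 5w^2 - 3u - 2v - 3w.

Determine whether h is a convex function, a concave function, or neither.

convex

h is quadratic, so its Hessian is the constant matrix H = [[6, -4, 6], [-4, 8, -4], [6, -4, 10]].
Leading principal minors: 6, 32, 128.
All positive ⇒ H ≻ 0 ⇒ convex.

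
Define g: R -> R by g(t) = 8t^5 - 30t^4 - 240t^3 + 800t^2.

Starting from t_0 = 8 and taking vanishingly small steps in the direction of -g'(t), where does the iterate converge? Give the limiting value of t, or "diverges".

5

g'(t) = 40t(t - 5)(t - 2)(t + 4), so g'(8) = 69120.
Gradient descent moves in the -g' direction, i.e. t is decreasing.
The nearest critical point in that direction is t = 5, where g'' = 5400 > 0 (a local minimum). The iterate converges there.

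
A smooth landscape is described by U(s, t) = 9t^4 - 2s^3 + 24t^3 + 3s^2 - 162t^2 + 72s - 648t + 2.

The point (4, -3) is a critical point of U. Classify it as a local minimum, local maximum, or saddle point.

saddle point

The mixed partial ∂²U/∂s∂t is 0, so the Hessian at any point is diag(U_ss, U_tt) = diag(6(-2s + 1), 36(3t^2 + 4t - 9)).
At (4, -3): H = diag(-42, 216).
The eigenvalues have opposite signs, so H is indefinite: a saddle point.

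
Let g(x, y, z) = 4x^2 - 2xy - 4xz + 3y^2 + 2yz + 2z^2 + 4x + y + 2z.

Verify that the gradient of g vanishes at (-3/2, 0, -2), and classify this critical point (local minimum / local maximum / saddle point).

local minimum

∇g = (8x - 2y - 4z + 4, -2x + 6y + 2z + 1, -4x + 2y + 4z + 2); substituting (-3/2, 0, -2) gives ∇g = (0, 0, 0), so (-3/2, 0, -2) is indeed a critical point.
The Hessian is constant: H = [[8, -2, -4], [-2, 6, 2], [-4, 2, 4]].
Leading principal minors: Δ₁ = 8, Δ₂ = 44, Δ₃ = 80.
All leading minors are positive, so H is positive definite: a local minimum.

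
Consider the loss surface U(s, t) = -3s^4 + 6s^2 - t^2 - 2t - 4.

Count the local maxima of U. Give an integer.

2

U separates as a function of s plus a function of t, so ∇U=0 decouples.
∂U/∂s = -12s(s - 1)(s + 1) = 0 at s ∈ {-1, 0, 1}; ∂U/∂t = -2(t + 1) = 0 at t ∈ {-1}.
The Hessian is diagonal: diag(U_ss, U_tt). Second derivatives: U_ss(-1)=-24, U_ss(0)=12, U_ss(1)=-24; U_tt(-1)=-2.
Local maxima occur where both diagonal entries negative: (-1, -1), (1, -1). Count: 2.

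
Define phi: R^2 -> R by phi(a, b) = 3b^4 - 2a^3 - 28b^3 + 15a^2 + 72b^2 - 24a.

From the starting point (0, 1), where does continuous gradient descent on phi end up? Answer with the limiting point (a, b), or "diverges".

(1, 0)

phi is separable, so gradient descent decouples: a follows -∂phi/∂a, b follows -∂phi/∂b.
∂phi/∂a = -6(a - 4)(a - 1); at a=0 this is -24, so a increases.
∂phi/∂b = 12b(b - 4)(b - 3); at b=1 this is 72, so b decreases.
a converges to its nearest critical value 1 (a local min of the a-part); b converges to 0. The iterate converges to (1, 0).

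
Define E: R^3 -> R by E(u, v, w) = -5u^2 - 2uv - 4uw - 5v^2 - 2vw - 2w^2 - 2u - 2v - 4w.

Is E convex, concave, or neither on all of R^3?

concave

E is quadratic, so its Hessian is the constant matrix H = [[-10, -2, -4], [-2, -10, -2], [-4, -2, -4]].
Leading principal minors: -10, 96, -216.
Signs alternate −, +, − ⇒ H ≺ 0 ⇒ concave.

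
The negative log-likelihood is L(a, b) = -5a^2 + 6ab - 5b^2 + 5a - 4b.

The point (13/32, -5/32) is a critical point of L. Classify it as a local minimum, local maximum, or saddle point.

The Hessian of L is constant: H = [[-10, 6], [6, -10]].
det(H) = (-10)·(-10) − 6² = 64.
det(H) > 0 and tr(H) = -20 < 0, so H is negative definite and the point is a local maximum.

local maximum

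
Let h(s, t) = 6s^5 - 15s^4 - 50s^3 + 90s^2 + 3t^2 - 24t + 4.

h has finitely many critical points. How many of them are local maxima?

h separates as a function of s plus a function of t, so ∇h=0 decouples.
∂h/∂s = 30s(s - 3)(s - 1)(s + 2) = 0 at s ∈ {-2, 0, 1, 3}; ∂h/∂t = 6(t - 4) = 0 at t ∈ {4}.
The Hessian is diagonal: diag(h_ss, h_tt). Second derivatives: h_ss(-2)=-900, h_ss(0)=180, h_ss(1)=-180, h_ss(3)=900; h_tt(4)=6.
Local maxima occur where both diagonal entries negative: none. Count: 0.

0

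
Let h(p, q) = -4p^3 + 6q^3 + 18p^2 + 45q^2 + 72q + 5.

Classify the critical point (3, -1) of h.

The mixed partial ∂²h/∂p∂q is 0, so the Hessian at any point is diag(h_pp, h_qq) = diag(12(-2p + 3), 18(2q + 5)).
At (3, -1): H = diag(-36, 54).
The eigenvalues have opposite signs, so H is indefinite: a saddle point.

saddle point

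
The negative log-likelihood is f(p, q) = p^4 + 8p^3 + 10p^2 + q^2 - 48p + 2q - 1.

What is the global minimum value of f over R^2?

-31

f(p,q) separates as A(p) + B(q) − 1, so its minimum is min A + min B − 1.
A'(p) = 4(p - 1)(p + 3)(p + 4) vanishes at p ∈ {-4, -3, 1}; B'(q) = 2q + 2 vanishes at q ∈ {-1}.
Local minima of A (where A''>0): A(-4)=96, A(1)=-29. Local minima of B: B(-1)=-1.
So the global minimum of f is A(1) + B(-1) − 1 = -29 − 1 − 1 = -31, attained at (1, -1).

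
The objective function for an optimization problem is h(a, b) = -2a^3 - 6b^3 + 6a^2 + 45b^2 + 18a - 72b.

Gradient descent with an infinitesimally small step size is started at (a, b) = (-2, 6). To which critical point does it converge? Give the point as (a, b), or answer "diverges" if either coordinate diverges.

diverges

h is separable, so gradient descent decouples: a follows -∂h/∂a, b follows -∂h/∂b.
∂h/∂a = -6(a - 3)(a + 1); at a=-2 this is -30, so a increases.
∂h/∂b = -18(b - 4)(b - 1); at b=6 this is -180, so b increases.
The b-coordinate has no critical point in that direction and runs off to infinity.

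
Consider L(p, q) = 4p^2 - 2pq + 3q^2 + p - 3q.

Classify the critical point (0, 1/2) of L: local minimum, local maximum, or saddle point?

The Hessian of L is constant: H = [[8, -2], [-2, 6]].
det(H) = 8·6 − (-2)² = 44.
det(H) > 0 and tr(H) = 14 > 0, so H is positive definite and the point is a local minimum.

local minimum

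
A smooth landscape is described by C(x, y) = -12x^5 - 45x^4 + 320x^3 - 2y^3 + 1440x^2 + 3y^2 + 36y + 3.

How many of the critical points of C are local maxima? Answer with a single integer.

2

C separates as a function of x plus a function of y, so ∇C=0 decouples.
∂C/∂x = -60x(x - 4)(x + 3)(x + 4) = 0 at x ∈ {-4, -3, 0, 4}; ∂C/∂y = -6(y - 3)(y + 2) = 0 at y ∈ {-2, 3}.
The Hessian is diagonal: diag(C_xx, C_yy). Second derivatives: C_xx(-4)=1920, C_xx(-3)=-1260, C_xx(0)=2880, C_xx(4)=-13440; C_yy(-2)=30, C_yy(3)=-30.
Local maxima occur where both diagonal entries negative: (-3, 3), (4, 3). Count: 2.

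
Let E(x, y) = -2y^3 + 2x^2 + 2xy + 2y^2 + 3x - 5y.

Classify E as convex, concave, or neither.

The term -2y^3 is cubic, so the Hessian is not constant.
∂²E/∂y² = -12y + 4, which takes both signs as y varies (negative for sufficiently large y). A diagonal entry of the Hessian changing sign means the Hessian is neither positive- nor negative-semidefinite on all of R^2.

neither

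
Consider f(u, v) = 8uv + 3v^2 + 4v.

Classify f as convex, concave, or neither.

f is quadratic, so its Hessian is the constant matrix H = [[0, 8], [8, 6]].
det(H) = -64, tr(H) = 6.
det(H) < 0, so H is indefinite: neither convex nor concave.

neither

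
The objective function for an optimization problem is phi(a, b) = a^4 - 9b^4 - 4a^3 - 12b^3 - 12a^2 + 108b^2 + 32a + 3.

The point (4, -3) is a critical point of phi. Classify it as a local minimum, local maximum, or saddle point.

The mixed partial ∂²phi/∂a∂b is 0, so the Hessian at any point is diag(phi_aa, phi_bb) = diag(12(a^2 - 2a - 2), 36(-3b^2 - 2b + 6)).
At (4, -3): H = diag(72, -540).
The eigenvalues have opposite signs, so H is indefinite: a saddle point.

saddle point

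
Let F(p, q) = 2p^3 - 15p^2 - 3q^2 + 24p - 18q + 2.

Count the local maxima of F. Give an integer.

1

F separates as a function of p plus a function of q, so ∇F=0 decouples.
∂F/∂p = 6(p - 4)(p - 1) = 0 at p ∈ {1, 4}; ∂F/∂q = -6(q + 3) = 0 at q ∈ {-3}.
The Hessian is diagonal: diag(F_pp, F_qq). Second derivatives: F_pp(1)=-18, F_pp(4)=18; F_qq(-3)=-6.
Local maxima occur where both diagonal entries negative: (1, -3). Count: 1.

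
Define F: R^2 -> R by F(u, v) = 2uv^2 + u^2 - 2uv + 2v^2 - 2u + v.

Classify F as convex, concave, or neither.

The term 2uv^2 is cubic, so the Hessian is not constant.
∂²F/∂v² = 4u + 4, which takes both signs as u varies (negative for sufficiently negative u). A diagonal entry of the Hessian changing sign means the Hessian is neither positive- nor negative-semidefinite on all of R^2.

neither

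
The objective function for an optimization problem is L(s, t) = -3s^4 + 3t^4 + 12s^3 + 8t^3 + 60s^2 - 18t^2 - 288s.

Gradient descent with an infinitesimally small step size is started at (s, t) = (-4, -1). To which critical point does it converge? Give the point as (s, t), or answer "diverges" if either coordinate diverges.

L is separable, so gradient descent decouples: s follows -∂L/∂s, t follows -∂L/∂t.
∂L/∂s = -12(s - 4)(s - 2)(s + 3); at s=-4 this is 576, so s decreases.
∂L/∂t = 12t(t - 1)(t + 3); at t=-1 this is 48, so t decreases.
The s-coordinate has no critical point in that direction and runs off to infinity.

diverges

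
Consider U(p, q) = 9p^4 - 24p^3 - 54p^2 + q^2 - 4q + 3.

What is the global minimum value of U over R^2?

U(p,q) separates as A(p) + B(q) + 3, so its minimum is min A + min B + 3.
A'(p) = 36p(p - 3)(p + 1) vanishes at p ∈ {-1, 0, 3}; B'(q) = 2q - 4 vanishes at q ∈ {2}.
Local minima of A (where A''>0): A(-1)=-21, A(3)=-405. Local minima of B: B(2)=-4.
So the global minimum of U is A(3) + B(2) + 3 = -405 − 4 + 3 = -406, attained at (3, 2).

-406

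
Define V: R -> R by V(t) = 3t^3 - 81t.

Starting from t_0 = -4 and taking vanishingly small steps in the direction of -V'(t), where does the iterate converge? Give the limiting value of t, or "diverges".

diverges

V'(t) = 9(t - 3)(t + 3), so V'(-4) = 63.
Gradient descent moves in the -V' direction, i.e. t is decreasing.
There is no critical point below t=-4, and V' keeps the same sign, so the iterate runs off to −∞.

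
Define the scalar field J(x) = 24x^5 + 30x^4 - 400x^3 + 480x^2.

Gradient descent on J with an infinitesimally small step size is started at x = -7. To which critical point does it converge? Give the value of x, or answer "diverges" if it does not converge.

diverges

J'(x) = 120x(x - 2)(x - 1)(x + 4), so J'(-7) = 181440.
Gradient descent moves in the -J' direction, i.e. x is decreasing.
There is no critical point below x=-7, and J' keeps the same sign, so the iterate runs off to −∞.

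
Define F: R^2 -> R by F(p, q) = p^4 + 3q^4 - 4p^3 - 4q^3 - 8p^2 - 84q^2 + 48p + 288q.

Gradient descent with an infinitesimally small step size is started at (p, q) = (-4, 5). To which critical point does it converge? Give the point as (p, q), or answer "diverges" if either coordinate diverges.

(-2, 3)

F is separable, so gradient descent decouples: p follows -∂F/∂p, q follows -∂F/∂q.
∂F/∂p = 4(p - 3)(p - 2)(p + 2); at p=-4 this is -336, so p increases.
∂F/∂q = 12(q - 3)(q - 2)(q + 4); at q=5 this is 648, so q decreases.
p converges to its nearest critical value -2 (a local min of the p-part); q converges to 3. The iterate converges to (-2, 3).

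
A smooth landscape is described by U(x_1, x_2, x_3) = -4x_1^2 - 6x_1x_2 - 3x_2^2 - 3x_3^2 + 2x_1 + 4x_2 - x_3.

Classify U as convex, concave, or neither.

concave

U is quadratic, so its Hessian is the constant matrix H = [[-8, -6, 0], [-6, -6, 0], [0, 0, -6]].
Leading principal minors: -8, 12, -72.
Signs alternate −, +, − ⇒ H ≺ 0 ⇒ concave.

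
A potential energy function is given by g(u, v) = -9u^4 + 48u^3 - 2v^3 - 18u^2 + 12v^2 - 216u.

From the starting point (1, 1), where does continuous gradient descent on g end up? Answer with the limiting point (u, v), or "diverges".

(2, 0)

g is separable, so gradient descent decouples: u follows -∂g/∂u, v follows -∂g/∂v.
∂g/∂u = -36(u - 3)(u - 2)(u + 1); at u=1 this is -144, so u increases.
∂g/∂v = -6v(v - 4); at v=1 this is 18, so v decreases.
u converges to its nearest critical value 2 (a local min of the u-part); v converges to 0. The iterate converges to (2, 0).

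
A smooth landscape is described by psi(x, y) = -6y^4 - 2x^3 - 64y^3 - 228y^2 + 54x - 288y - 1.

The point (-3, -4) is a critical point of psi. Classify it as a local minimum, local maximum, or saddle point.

saddle point

The mixed partial ∂²psi/∂x∂y is 0, so the Hessian at any point is diag(psi_xx, psi_yy) = diag(-12x, -24(3y^2 + 16y + 19)).
At (-3, -4): H = diag(36, -72).
The eigenvalues have opposite signs, so H is indefinite: a saddle point.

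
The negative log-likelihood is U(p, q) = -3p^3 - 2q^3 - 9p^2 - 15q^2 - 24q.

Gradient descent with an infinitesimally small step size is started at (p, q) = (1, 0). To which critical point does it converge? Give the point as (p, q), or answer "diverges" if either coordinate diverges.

U is separable, so gradient descent decouples: p follows -∂U/∂p, q follows -∂U/∂q.
∂U/∂p = -9p(p + 2); at p=1 this is -27, so p increases.
∂U/∂q = -6(q + 1)(q + 4); at q=0 this is -24, so q increases.
The p-coordinate has no critical point in that direction and runs off to infinity.

diverges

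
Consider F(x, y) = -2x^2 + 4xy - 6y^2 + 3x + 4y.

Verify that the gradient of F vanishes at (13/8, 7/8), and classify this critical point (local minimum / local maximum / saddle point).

local maximum

∇F = (-4x + 4y + 3, 4x - 12y + 4); substituting (13/8, 7/8) gives ∇F = (0, 0), so (13/8, 7/8) is indeed a critical point.
The Hessian of F is constant: H = [[-4, 4], [4, -12]].
det(H) = (-4)·(-12) − 4² = 32.
det(H) > 0 and tr(H) = -16 < 0, so H is negative definite and the point is a local maximum.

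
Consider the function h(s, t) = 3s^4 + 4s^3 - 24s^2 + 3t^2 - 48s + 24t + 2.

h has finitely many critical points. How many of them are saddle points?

h separates as a function of s plus a function of t, so ∇h=0 decouples.
∂h/∂s = 12(s - 2)(s + 1)(s + 2) = 0 at s ∈ {-2, -1, 2}; ∂h/∂t = 6(t + 4) = 0 at t ∈ {-4}.
The Hessian is diagonal: diag(h_ss, h_tt). Second derivatives: h_ss(-2)=48, h_ss(-1)=-36, h_ss(2)=144; h_tt(-4)=6.
Saddle points occur where the two diagonal entries have opposite signs: (-1, -4). Count: 1.

1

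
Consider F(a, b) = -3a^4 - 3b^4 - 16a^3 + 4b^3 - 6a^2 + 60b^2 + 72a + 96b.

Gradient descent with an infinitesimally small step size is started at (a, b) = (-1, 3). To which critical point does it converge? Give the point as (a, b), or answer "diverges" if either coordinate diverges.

(-2, -1)

F is separable, so gradient descent decouples: a follows -∂F/∂a, b follows -∂F/∂b.
∂F/∂a = -12(a - 1)(a + 2)(a + 3); at a=-1 this is 48, so a decreases.
∂F/∂b = -12(b - 4)(b + 1)(b + 2); at b=3 this is 240, so b decreases.
a converges to its nearest critical value -2 (a local min of the a-part); b converges to -1. The iterate converges to (-2, -1).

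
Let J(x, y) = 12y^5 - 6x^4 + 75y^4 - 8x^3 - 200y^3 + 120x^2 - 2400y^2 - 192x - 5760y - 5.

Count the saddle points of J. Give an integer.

J separates as a function of x plus a function of y, so ∇J=0 decouples.
∂J/∂x = -24(x - 2)(x - 1)(x + 4) = 0 at x ∈ {-4, 1, 2}; ∂J/∂y = 60(y - 4)(y + 2)(y + 3)(y + 4) = 0 at y ∈ {-4, -3, -2, 4}.
The Hessian is diagonal: diag(J_xx, J_yy). Second derivatives: J_xx(-4)=-720, J_xx(1)=120, J_xx(2)=-144; J_yy(-4)=-960, J_yy(-3)=420, J_yy(-2)=-720, J_yy(4)=20160.
Saddle points occur where the two diagonal entries have opposite signs: (-4, -3), (-4, 4), (1, -4), (1, -2), (2, -3), (2, 4). Count: 6.

6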